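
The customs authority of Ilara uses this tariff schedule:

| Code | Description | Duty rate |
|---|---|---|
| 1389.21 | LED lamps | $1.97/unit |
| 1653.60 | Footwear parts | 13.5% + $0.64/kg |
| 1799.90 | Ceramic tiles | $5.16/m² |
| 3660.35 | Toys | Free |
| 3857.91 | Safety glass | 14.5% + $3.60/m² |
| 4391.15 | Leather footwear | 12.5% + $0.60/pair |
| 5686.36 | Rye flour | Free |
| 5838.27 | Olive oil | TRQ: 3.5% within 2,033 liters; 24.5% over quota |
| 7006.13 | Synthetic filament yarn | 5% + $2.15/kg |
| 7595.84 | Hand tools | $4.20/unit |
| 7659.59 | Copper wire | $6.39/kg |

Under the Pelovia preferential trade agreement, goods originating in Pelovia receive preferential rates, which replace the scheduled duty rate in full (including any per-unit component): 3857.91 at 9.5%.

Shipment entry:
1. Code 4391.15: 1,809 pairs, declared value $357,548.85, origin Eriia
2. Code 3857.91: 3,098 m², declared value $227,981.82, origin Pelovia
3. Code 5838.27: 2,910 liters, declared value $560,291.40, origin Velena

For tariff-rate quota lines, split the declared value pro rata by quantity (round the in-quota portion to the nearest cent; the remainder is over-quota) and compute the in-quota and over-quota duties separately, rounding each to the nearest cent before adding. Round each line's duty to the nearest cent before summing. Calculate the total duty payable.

Line 1 (4391.15, Eriia, 1,809 pairs, $357,548.85):
Base rate for 4391.15 is 12.5% + $0.60/pair.
Duty = $357,548.85 × 12.5% + 1,809 × $0.60 = $45,779.01.
Line 2 (3857.91, Pelovia, 3,098 m², $227,981.82):
Base rate for 3857.91 is 14.5% + $3.60/m².
Origin Pelovia qualifies under the Ilara–Pelovia agreement and 3857.91 is covered: preferential rate 9.5% applies instead.
Duty = $227,981.82 × 9.5% = $21,658.27.
Line 3 (5838.27, Velena, 2,910 liters, $560,291.40):
Code 5838.27 is under a tariff-rate quota (threshold 2,033 liters). In-quota: 2,033 liters at 3.5%; over-quota: 877 liters at 24.5%.
Pro-rata value split: in-quota = $560,291.40 × 2,033/2,910 = $391,433.82; over-quota = $560,291.40 − $391,433.82 = $168,857.58.
In-quota duty = $391,433.82 × 3.5% = $13,700.18. Over-quota duty = $168,857.58 × 24.5% = $41,370.11.
Line duty = $13,700.18 + $41,370.11 = $55,070.29.
Total = $45,779.01 + $21,658.27 + $55,070.29 = $122,507.57.

$122,507.57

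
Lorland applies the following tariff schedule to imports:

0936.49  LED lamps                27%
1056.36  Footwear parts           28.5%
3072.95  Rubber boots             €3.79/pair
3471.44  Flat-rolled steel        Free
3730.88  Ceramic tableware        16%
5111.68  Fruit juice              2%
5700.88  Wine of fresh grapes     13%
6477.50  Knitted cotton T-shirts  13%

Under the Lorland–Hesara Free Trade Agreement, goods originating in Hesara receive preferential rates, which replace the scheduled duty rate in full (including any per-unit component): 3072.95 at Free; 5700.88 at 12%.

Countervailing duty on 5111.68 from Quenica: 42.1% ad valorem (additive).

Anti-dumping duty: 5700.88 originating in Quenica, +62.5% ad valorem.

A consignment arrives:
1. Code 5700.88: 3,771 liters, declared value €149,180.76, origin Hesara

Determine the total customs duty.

€17,901.69

Line 1 (5700.88, Hesara, 3,771 liters, €149,180.76):
Base rate for 5700.88 is 13%.
Origin Hesara qualifies under the Lorland–Hesara agreement and 5700.88 is covered: preferential rate 12% applies instead.
The additional-duty order on 5700.88 targets Quenica, not Hesara; it does not apply.
Duty = €149,180.76 × 12% = €17,901.69.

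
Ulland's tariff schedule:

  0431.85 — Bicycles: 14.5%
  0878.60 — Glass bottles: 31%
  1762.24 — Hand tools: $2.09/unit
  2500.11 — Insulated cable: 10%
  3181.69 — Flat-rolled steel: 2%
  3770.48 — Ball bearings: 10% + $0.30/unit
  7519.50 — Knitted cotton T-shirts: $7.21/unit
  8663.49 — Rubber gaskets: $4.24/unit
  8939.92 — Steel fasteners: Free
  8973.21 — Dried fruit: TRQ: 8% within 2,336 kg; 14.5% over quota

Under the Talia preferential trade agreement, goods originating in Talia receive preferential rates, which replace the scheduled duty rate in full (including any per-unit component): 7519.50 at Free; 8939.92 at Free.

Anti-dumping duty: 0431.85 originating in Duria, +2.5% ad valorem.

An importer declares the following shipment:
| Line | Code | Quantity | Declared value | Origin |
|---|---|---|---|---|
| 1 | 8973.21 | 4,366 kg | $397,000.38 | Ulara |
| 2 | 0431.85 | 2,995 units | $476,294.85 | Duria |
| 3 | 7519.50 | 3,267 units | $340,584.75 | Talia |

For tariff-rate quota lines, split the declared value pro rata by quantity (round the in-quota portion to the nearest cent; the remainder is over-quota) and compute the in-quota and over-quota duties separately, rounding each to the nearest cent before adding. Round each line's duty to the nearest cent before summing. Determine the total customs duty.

Line 1 (8973.21, Ulara, 4,366 kg, $397,000.38):
Code 8973.21 is under a tariff-rate quota (threshold 2,336 kg). In-quota: 2,336 kg at 8%; over-quota: 2,030 kg at 14.5%.
Pro-rata value split: in-quota = $397,000.38 × 2,336/4,366 = $212,412.48; over-quota = $397,000.38 − $212,412.48 = $184,587.90.
In-quota duty = $212,412.48 × 8% = $16,993.00. Over-quota duty = $184,587.90 × 14.5% = $26,765.25.
Line duty = $16,993.00 + $26,765.25 = $43,758.25.
Line 2 (0431.85, Duria, 2,995 units, $476,294.85):
Base rate for 0431.85 is 14.5%.
Additional duty on 0431.85 from Duria: +2.5%. Applied ad valorem rate: 14.5% + 2.5% = 17%.
Duty = $476,294.85 × 17% = $80,970.12.
Line 3 (7519.50, Talia, 3,267 units, $340,584.75):
Base rate for 7519.50 is $7.21/unit.
Origin Talia qualifies under the Ulland–Talia agreement and 7519.50 is covered: preferential rate Free applies instead.
Duty = $340,584.75 × 0% = $0.00.
Total = $43,758.25 + $80,970.12 + $0.00 = $124,728.37.

$124,728.37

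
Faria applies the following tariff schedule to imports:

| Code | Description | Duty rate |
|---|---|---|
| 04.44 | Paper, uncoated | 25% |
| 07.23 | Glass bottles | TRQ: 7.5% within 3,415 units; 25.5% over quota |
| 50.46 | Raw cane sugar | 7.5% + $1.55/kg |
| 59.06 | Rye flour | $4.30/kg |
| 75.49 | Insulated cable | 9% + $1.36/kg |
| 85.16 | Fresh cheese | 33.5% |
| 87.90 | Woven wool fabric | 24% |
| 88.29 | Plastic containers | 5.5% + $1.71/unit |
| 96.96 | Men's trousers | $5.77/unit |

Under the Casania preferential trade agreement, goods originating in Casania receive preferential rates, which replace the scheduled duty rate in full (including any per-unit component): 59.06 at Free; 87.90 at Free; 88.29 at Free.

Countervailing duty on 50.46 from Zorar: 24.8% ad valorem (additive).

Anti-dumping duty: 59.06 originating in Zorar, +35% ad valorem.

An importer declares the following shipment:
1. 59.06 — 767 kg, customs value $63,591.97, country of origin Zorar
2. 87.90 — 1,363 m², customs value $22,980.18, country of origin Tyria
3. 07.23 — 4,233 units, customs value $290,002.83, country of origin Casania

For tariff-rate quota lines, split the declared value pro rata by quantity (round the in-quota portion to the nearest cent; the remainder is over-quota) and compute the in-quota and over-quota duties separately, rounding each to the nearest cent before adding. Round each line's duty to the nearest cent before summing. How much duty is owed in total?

$62,908.15

Line 1 (59.06, Zorar, 767 kg, $63,591.97):
Base rate for 59.06 is $4.30/kg.
59.06 has an FTA preferential rate, but origin Zorar is not Casania; base rate stands.
Additional duty on 59.06 from Zorar: +35% ad valorem. Applied ad valorem rate = 35%.
Duty = $63,591.97 × 35% + 767 × $4.30 = $25,555.29.
Line 2 (87.90, Tyria, 1,363 m², $22,980.18):
Base rate for 87.90 is 24%.
87.90 has an FTA preferential rate, but origin Tyria is not Casania; base rate stands.
Duty = $22,980.18 × 24% = $5,515.24.
Line 3 (07.23, Casania, 4,233 units, $290,002.83):
Code 07.23 is under a tariff-rate quota (threshold 3,415 units). In-quota: 3,415 units at 7.5%; over-quota: 818 units at 25.5%.
Pro-rata value split: in-quota = $290,002.83 × 3,415/4,233 = $233,961.65; over-quota = $290,002.83 − $233,961.65 = $56,041.18.
In-quota duty = $233,961.65 × 7.5% = $17,547.12. Over-quota duty = $56,041.18 × 25.5% = $14,290.50.
Line duty = $17,547.12 + $14,290.50 = $31,837.62.
Total = $25,555.29 + $5,515.24 + $31,837.62 = $62,908.15.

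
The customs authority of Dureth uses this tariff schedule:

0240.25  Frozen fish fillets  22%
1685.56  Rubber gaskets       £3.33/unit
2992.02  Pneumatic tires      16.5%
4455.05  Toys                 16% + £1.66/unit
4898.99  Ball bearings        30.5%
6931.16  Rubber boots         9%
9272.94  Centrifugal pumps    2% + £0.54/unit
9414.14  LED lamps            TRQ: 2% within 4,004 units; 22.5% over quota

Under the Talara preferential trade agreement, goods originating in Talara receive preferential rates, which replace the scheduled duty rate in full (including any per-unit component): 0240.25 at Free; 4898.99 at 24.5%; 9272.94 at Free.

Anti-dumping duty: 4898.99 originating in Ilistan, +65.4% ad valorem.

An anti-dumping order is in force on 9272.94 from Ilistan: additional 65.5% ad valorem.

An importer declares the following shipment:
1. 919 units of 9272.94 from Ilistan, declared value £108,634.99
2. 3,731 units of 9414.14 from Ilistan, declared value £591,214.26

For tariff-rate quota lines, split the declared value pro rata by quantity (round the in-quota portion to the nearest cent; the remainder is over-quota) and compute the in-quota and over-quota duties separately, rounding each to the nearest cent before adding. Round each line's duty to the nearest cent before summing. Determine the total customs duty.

Line 1 (9272.94, Ilistan, 919 units, £108,634.99):
Base rate for 9272.94 is 2% + £0.54/unit.
9272.94 has an FTA preferential rate, but origin Ilistan is not Talara; base rate stands.
Additional duty on 9272.94 from Ilistan: +65.5%. Applied ad valorem rate: 2% + 65.5% = 67.5%.
Duty = £108,634.99 × 67.5% + 919 × £0.54 = £73,824.88.
Line 2 (9414.14, Ilistan, 3,731 units, £591,214.26):
Code 9414.14 is under a tariff-rate quota (threshold 4,004 units). Quantity 3,731 units is within the quota, so the in-quota rate 2% applies to the full value.
Duty = £591,214.26 × 2% = £11,824.29.
Total = £73,824.88 + £11,824.29 = £85,649.17.

£85,649.17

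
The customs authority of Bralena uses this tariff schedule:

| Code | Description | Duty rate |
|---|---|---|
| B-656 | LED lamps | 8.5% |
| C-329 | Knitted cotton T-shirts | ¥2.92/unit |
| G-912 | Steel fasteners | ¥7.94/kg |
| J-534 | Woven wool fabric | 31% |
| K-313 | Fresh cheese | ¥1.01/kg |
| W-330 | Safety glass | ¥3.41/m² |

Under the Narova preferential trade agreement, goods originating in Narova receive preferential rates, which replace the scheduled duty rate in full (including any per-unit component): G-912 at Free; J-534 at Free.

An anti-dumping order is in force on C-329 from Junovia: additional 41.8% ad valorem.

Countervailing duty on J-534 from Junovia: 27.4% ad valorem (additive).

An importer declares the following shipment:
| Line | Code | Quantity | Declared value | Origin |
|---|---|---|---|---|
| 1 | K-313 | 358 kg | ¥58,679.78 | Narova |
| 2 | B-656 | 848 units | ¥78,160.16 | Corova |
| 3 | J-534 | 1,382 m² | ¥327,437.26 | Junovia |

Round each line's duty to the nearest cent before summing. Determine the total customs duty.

¥198,228.55

Line 1 (K-313, Narova, 358 kg, ¥58,679.78):
Base rate for K-313 is ¥1.01/kg.
Origin Narova is the FTA partner but K-313 is not on the preference list; base rate stands.
Duty = 358 × ¥1.01 = ¥361.58.
Line 2 (B-656, Corova, 848 units, ¥78,160.16):
Base rate for B-656 is 8.5%.
Duty = ¥78,160.16 × 8.5% = ¥6,643.61.
Line 3 (J-534, Junovia, 1,382 m², ¥327,437.26):
Base rate for J-534 is 31%.
J-534 has an FTA preferential rate, but origin Junovia is not Narova; base rate stands.
Additional duty on J-534 from Junovia: +27.4%. Applied ad valorem rate: 31% + 27.4% = 58.4%.
Duty = ¥327,437.26 × 58.4% = ¥191,223.36.
Total = ¥361.58 + ¥6,643.61 + ¥191,223.36 = ¥198,228.55.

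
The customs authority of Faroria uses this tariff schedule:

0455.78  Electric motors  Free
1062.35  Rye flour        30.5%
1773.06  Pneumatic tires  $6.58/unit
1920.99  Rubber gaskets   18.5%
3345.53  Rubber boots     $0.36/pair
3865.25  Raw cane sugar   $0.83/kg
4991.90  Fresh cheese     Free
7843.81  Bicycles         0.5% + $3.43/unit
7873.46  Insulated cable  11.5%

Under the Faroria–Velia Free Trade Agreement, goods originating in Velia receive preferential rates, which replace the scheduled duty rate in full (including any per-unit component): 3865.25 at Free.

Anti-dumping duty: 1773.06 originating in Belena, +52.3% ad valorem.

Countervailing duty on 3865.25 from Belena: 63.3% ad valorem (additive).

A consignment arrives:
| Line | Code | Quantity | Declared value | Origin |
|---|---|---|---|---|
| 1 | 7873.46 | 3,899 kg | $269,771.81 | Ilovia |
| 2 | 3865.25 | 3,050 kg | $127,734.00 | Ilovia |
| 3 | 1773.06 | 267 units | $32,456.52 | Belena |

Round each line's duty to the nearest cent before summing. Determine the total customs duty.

$52,286.88

Line 1 (7873.46, Ilovia, 3,899 kg, $269,771.81):
Base rate for 7873.46 is 11.5%.
Duty = $269,771.81 × 11.5% = $31,023.76.
Line 2 (3865.25, Ilovia, 3,050 kg, $127,734.00):
Base rate for 3865.25 is $0.83/kg.
3865.25 has an FTA preferential rate, but origin Ilovia is not Velia; base rate stands.
The additional-duty order on 3865.25 targets Belena, not Ilovia; it does not apply.
Duty = 3,050 × $0.83 = $2,531.50.
Line 3 (1773.06, Belena, 267 units, $32,456.52):
Base rate for 1773.06 is $6.58/unit.
Additional duty on 1773.06 from Belena: +52.3% ad valorem. Applied ad valorem rate = 52.3%.
Duty = $32,456.52 × 52.3% + 267 × $6.58 = $18,731.62.
Total = $31,023.76 + $2,531.50 + $18,731.62 = $52,286.88.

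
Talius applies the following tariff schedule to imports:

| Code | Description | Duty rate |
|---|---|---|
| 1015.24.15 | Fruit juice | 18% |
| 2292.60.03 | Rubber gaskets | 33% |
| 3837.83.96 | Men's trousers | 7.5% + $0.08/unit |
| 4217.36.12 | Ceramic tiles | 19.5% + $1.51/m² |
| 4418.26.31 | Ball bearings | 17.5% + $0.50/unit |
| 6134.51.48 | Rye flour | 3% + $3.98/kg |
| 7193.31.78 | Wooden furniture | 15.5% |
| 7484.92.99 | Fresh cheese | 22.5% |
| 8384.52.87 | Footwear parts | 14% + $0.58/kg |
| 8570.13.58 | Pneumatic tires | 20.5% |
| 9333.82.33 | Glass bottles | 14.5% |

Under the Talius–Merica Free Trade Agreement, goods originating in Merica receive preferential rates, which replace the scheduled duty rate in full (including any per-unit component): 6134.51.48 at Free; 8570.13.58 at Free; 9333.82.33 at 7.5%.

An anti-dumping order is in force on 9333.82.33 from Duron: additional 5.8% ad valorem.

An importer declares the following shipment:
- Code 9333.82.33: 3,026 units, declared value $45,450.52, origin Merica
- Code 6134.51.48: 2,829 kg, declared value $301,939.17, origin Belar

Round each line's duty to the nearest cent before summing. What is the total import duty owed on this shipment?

Line 1 (9333.82.33, Merica, 3,026 units, $45,450.52):
Base rate for 9333.82.33 is 14.5%.
Origin Merica qualifies under the Talius–Merica agreement and 9333.82.33 is covered: preferential rate 7.5% applies instead.
The additional-duty order on 9333.82.33 targets Duron, not Merica; it does not apply.
Duty = $45,450.52 × 7.5% = $3,408.79.
Line 2 (6134.51.48, Belar, 2,829 kg, $301,939.17):
Base rate for 6134.51.48 is 3% + $3.98/kg.
6134.51.48 has an FTA preferential rate, but origin Belar is not Merica; base rate stands.
Duty = $301,939.17 × 3% + 2,829 × $3.98 = $20,317.60.
Total = $3,408.79 + $20,317.60 = $23,726.39.

$23,726.39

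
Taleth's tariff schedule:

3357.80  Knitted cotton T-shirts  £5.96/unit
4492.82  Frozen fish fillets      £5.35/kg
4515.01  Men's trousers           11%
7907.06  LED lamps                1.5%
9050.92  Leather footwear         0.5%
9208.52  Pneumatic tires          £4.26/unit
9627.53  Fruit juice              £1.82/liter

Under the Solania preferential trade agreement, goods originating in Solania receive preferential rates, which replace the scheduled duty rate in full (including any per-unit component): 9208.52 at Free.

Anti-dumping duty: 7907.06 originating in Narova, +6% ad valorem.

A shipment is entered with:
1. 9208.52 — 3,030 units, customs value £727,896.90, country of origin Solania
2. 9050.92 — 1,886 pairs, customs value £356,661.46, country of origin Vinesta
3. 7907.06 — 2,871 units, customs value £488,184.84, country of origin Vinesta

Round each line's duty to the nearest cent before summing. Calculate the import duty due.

Line 1 (9208.52, Solania, 3,030 units, £727,896.90):
Base rate for 9208.52 is £4.26/unit.
Origin Solania qualifies under the Taleth–Solania agreement and 9208.52 is covered: preferential rate Free applies instead.
Duty = £727,896.90 × 0% = £0.00.
Line 2 (9050.92, Vinesta, 1,886 pairs, £356,661.46):
Base rate for 9050.92 is 0.5%.
Duty = £356,661.46 × 0.5% = £1,783.31.
Line 3 (7907.06, Vinesta, 2,871 units, £488,184.84):
Base rate for 7907.06 is 1.5%.
The additional-duty order on 7907.06 targets Narova, not Vinesta; it does not apply.
Duty = £488,184.84 × 1.5% = £7,322.77.
Total = £0.00 + £1,783.31 + £7,322.77 = £9,106.08.

£9,106.08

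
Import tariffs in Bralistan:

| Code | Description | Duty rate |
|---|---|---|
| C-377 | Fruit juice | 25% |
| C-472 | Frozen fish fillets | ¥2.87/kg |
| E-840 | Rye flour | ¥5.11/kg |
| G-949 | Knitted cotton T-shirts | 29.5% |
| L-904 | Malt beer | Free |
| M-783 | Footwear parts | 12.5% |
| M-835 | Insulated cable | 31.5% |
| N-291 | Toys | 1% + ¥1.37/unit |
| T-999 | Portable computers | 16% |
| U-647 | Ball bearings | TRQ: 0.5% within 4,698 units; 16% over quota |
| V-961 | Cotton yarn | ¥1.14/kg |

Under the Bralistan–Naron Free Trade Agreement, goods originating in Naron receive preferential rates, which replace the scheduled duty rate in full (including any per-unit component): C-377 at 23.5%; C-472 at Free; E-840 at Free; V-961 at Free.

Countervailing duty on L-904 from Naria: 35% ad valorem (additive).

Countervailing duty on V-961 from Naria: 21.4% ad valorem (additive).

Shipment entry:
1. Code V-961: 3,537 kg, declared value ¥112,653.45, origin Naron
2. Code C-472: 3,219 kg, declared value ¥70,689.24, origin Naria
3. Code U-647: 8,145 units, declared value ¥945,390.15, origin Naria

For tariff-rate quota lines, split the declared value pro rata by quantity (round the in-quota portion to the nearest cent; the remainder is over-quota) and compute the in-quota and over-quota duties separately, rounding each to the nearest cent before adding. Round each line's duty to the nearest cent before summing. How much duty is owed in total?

Line 1 (V-961, Naron, 3,537 kg, ¥112,653.45):
Base rate for V-961 is ¥1.14/kg.
Origin Naron qualifies under the Bralistan–Naron agreement and V-961 is covered: preferential rate Free applies instead.
The additional-duty order on V-961 targets Naria, not Naron; it does not apply.
Duty = ¥112,653.45 × 0% = ¥0.00.
Line 2 (C-472, Naria, 3,219 kg, ¥70,689.24):
Base rate for C-472 is ¥2.87/kg.
C-472 has an FTA preferential rate, but origin Naria is not Naron; base rate stands.
Duty = 3,219 × ¥2.87 = ¥9,238.53.
Line 3 (U-647, Naria, 8,145 units, ¥945,390.15):
Code U-647 is under a tariff-rate quota (threshold 4,698 units). In-quota: 4,698 units at 0.5%; over-quota: 3,447 units at 16%.
Pro-rata value split: in-quota = ¥945,390.15 × 4,698/8,145 = ¥545,296.86; over-quota = ¥945,390.15 − ¥545,296.86 = ¥400,093.29.
In-quota duty = ¥545,296.86 × 0.5% = ¥2,726.48. Over-quota duty = ¥400,093.29 × 16% = ¥64,014.93.
Line duty = ¥2,726.48 + ¥64,014.93 = ¥66,741.41.
Total = ¥0.00 + ¥9,238.53 + ¥66,741.41 = ¥75,979.94.

¥75,979.94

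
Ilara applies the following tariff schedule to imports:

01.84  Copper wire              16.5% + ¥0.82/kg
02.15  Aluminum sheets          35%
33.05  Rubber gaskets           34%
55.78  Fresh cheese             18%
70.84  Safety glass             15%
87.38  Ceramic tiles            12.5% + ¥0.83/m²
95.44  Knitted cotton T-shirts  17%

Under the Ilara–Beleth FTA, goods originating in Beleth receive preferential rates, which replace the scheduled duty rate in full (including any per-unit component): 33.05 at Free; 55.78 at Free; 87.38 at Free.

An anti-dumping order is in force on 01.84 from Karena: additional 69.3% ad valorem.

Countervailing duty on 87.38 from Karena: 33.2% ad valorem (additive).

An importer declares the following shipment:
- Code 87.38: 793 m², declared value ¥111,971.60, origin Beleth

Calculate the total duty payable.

Line 1 (87.38, Beleth, 793 m², ¥111,971.60):
Base rate for 87.38 is 12.5% + ¥0.83/m².
Origin Beleth qualifies under the Ilara–Beleth agreement and 87.38 is covered: preferential rate Free applies instead.
The additional-duty order on 87.38 targets Karena, not Beleth; it does not apply.
Duty = ¥111,971.60 × 0% = ¥0.00.

¥0.00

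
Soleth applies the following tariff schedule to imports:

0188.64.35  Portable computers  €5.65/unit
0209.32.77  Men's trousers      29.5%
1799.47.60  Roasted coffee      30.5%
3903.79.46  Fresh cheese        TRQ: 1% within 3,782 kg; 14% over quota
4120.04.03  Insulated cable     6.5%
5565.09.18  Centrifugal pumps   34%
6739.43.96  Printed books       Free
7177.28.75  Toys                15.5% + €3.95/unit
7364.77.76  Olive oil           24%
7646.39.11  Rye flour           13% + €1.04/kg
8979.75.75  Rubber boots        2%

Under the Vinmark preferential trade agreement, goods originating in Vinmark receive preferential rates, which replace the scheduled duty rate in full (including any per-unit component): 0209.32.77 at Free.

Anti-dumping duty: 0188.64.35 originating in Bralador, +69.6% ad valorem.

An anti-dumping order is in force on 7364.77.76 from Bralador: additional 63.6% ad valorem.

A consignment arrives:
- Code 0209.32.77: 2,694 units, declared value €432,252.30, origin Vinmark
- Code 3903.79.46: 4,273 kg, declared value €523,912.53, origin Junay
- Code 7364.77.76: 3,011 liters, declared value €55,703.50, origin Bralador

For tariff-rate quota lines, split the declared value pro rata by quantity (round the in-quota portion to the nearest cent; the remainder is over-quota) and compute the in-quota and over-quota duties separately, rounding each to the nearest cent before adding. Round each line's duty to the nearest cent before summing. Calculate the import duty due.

€61,861.59

Line 1 (0209.32.77, Vinmark, 2,694 units, €432,252.30):
Base rate for 0209.32.77 is 29.5%.
Origin Vinmark qualifies under the Soleth–Vinmark agreement and 0209.32.77 is covered: preferential rate Free applies instead.
Duty = €432,252.30 × 0% = €0.00.
Line 2 (3903.79.46, Junay, 4,273 kg, €523,912.53):
Code 3903.79.46 is under a tariff-rate quota (threshold 3,782 kg). In-quota: 3,782 kg at 1%; over-quota: 491 kg at 14%.
Pro-rata value split: in-quota = €523,912.53 × 3,782/4,273 = €463,711.02; over-quota = €523,912.53 − €463,711.02 = €60,201.51.
In-quota duty = €463,711.02 × 1% = €4,637.11. Over-quota duty = €60,201.51 × 14% = €8,428.21.
Line duty = €4,637.11 + €8,428.21 = €13,065.32.
Line 3 (7364.77.76, Bralador, 3,011 liters, €55,703.50):
Base rate for 7364.77.76 is 24%.
Additional duty on 7364.77.76 from Bralador: +63.6%. Applied ad valorem rate: 24% + 63.6% = 87.6%.
Duty = €55,703.50 × 87.6% = €48,796.27.
Total = €0.00 + €13,065.32 + €48,796.27 = €61,861.59.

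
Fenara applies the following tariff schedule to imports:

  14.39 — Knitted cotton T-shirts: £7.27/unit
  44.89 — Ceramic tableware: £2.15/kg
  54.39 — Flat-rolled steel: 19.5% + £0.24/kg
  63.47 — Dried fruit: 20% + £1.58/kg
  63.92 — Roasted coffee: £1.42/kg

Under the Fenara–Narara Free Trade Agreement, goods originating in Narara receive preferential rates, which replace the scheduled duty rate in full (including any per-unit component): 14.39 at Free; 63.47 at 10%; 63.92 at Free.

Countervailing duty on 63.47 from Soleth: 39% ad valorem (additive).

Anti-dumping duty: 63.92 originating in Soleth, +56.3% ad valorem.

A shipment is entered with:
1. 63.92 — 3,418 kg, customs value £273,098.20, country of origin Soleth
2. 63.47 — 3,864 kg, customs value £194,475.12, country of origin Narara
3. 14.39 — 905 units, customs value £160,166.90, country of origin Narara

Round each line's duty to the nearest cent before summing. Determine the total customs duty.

£178,055.36

Line 1 (63.92, Soleth, 3,418 kg, £273,098.20):
Base rate for 63.92 is £1.42/kg.
63.92 has an FTA preferential rate, but origin Soleth is not Narara; base rate stands.
Additional duty on 63.92 from Soleth: +56.3% ad valorem. Applied ad valorem rate = 56.3%.
Duty = £273,098.20 × 56.3% + 3,418 × £1.42 = £158,607.85.
Line 2 (63.47, Narara, 3,864 kg, £194,475.12):
Base rate for 63.47 is 20% + £1.58/kg.
Origin Narara qualifies under the Fenara–Narara agreement and 63.47 is covered: preferential rate 10% applies instead.
The additional-duty order on 63.47 targets Soleth, not Narara; it does not apply.
Duty = £194,475.12 × 10% = £19,447.51.
Line 3 (14.39, Narara, 905 units, £160,166.90):
Base rate for 14.39 is £7.27/unit.
Origin Narara qualifies under the Fenara–Narara agreement and 14.39 is covered: preferential rate Free applies instead.
Duty = £160,166.90 × 0% = £0.00.
Total = £158,607.85 + £19,447.51 + £0.00 = £178,055.36.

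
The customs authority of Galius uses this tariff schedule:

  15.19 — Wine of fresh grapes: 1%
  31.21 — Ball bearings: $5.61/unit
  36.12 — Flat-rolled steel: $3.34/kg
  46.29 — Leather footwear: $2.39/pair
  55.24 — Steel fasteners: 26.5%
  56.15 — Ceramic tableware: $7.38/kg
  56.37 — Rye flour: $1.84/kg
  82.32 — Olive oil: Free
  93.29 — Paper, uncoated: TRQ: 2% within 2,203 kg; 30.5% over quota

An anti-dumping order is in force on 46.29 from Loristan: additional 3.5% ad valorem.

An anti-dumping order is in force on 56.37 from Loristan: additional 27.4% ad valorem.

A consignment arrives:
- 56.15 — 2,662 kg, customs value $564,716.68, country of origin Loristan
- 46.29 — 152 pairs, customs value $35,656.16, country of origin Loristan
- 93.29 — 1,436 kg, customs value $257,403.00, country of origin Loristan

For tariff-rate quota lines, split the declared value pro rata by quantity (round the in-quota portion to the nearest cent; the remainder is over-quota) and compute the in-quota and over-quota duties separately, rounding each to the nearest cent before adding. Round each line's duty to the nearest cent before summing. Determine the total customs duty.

Line 1 (56.15, Loristan, 2,662 kg, $564,716.68):
Base rate for 56.15 is $7.38/kg.
Duty = 2,662 × $7.38 = $19,645.56.
Line 2 (46.29, Loristan, 152 pairs, $35,656.16):
Base rate for 46.29 is $2.39/pair.
Additional duty on 46.29 from Loristan: +3.5% ad valorem. Applied ad valorem rate = 3.5%.
Duty = $35,656.16 × 3.5% + 152 × $2.39 = $1,611.25.
Line 3 (93.29, Loristan, 1,436 kg, $257,403.00):
Code 93.29 is under a tariff-rate quota (threshold 2,203 kg). Quantity 1,436 kg is within the quota, so the in-quota rate 2% applies to the full value.
Duty = $257,403.00 × 2% = $5,148.06.
Total = $19,645.56 + $1,611.25 + $5,148.06 = $26,404.87.

$26,404.87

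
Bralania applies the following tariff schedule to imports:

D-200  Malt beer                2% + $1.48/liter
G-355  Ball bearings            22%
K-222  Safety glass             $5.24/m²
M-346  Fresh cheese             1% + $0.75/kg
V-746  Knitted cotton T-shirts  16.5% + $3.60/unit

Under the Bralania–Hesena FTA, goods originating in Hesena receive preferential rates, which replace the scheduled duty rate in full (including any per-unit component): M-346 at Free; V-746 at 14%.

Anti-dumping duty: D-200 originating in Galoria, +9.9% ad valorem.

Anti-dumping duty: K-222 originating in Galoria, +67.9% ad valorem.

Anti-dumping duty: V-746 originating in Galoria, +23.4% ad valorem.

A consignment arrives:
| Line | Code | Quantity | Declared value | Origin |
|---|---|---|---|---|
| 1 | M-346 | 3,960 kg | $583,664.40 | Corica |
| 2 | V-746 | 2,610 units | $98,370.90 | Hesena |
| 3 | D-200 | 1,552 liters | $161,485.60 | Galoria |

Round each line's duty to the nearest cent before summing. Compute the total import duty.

$44,092.32

Line 1 (M-346, Corica, 3,960 kg, $583,664.40):
Base rate for M-346 is 1% + $0.75/kg.
M-346 has an FTA preferential rate, but origin Corica is not Hesena; base rate stands.
Duty = $583,664.40 × 1% + 3,960 × $0.75 = $8,806.64.
Line 2 (V-746, Hesena, 2,610 units, $98,370.90):
Base rate for V-746 is 16.5% + $3.60/unit.
Origin Hesena qualifies under the Bralania–Hesena agreement and V-746 is covered: preferential rate 14% applies instead.
The additional-duty order on V-746 targets Galoria, not Hesena; it does not apply.
Duty = $98,370.90 × 14% = $13,771.93.
Line 3 (D-200, Galoria, 1,552 liters, $161,485.60):
Base rate for D-200 is 2% + $1.48/liter.
Additional duty on D-200 from Galoria: +9.9%. Applied ad valorem rate: 2% + 9.9% = 11.9%.
Duty = $161,485.60 × 11.9% + 1,552 × $1.48 = $21,513.75.
Total = $8,806.64 + $13,771.93 + $21,513.75 = $44,092.32.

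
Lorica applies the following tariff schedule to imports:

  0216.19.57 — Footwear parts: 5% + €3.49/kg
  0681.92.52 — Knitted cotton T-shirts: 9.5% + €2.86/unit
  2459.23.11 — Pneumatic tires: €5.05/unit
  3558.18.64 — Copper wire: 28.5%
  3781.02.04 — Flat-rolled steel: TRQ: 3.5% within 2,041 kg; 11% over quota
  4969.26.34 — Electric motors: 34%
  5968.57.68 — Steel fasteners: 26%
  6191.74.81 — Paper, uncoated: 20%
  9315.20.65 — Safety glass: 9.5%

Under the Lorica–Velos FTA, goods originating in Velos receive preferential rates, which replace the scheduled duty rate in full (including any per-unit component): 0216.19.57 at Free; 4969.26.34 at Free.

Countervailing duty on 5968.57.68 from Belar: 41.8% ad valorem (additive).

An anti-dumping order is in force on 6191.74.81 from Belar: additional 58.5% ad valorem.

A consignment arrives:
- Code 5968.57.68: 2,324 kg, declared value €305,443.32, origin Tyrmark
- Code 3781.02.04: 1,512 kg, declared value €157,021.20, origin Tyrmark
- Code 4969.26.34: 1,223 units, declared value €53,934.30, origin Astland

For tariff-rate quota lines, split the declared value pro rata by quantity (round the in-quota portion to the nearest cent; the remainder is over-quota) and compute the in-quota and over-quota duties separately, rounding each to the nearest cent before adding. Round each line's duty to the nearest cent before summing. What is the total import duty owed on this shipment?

Line 1 (5968.57.68, Tyrmark, 2,324 kg, €305,443.32):
Base rate for 5968.57.68 is 26%.
The additional-duty order on 5968.57.68 targets Belar, not Tyrmark; it does not apply.
Duty = €305,443.32 × 26% = €79,415.26.
Line 2 (3781.02.04, Tyrmark, 1,512 kg, €157,021.20):
Code 3781.02.04 is under a tariff-rate quota (threshold 2,041 kg). Quantity 1,512 kg is within the quota, so the in-quota rate 3.5% applies to the full value.
Duty = €157,021.20 × 3.5% = €5,495.74.
Line 3 (4969.26.34, Astland, 1,223 units, €53,934.30):
Base rate for 4969.26.34 is 34%.
4969.26.34 has an FTA preferential rate, but origin Astland is not Velos; base rate stands.
Duty = €53,934.30 × 34% = €18,337.66.
Total = €79,415.26 + €5,495.74 + €18,337.66 = €103,248.66.

€103,248.66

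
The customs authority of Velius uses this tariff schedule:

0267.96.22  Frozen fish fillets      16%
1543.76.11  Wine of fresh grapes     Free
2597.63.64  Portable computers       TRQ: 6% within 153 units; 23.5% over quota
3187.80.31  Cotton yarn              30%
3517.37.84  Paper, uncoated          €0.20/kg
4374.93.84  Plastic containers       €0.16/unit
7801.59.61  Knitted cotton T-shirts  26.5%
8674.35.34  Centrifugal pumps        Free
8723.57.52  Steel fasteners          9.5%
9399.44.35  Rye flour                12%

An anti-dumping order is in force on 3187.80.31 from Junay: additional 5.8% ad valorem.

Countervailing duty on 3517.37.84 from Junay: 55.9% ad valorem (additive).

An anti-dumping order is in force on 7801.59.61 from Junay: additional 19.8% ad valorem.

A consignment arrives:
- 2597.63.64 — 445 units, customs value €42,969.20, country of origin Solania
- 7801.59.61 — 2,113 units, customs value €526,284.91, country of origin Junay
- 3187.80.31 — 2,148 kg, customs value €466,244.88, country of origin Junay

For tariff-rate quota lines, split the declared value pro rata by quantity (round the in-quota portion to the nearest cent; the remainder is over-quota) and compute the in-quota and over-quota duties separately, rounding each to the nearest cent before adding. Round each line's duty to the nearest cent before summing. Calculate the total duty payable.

Line 1 (2597.63.64, Solania, 445 units, €42,969.20):
Code 2597.63.64 is under a tariff-rate quota (threshold 153 units). In-quota: 153 units at 6%; over-quota: 292 units at 23.5%.
Pro-rata value split: in-quota = €42,969.20 × 153/445 = €14,773.68; over-quota = €42,969.20 − €14,773.68 = €28,195.52.
In-quota duty = €14,773.68 × 6% = €886.42. Over-quota duty = €28,195.52 × 23.5% = €6,625.95.
Line duty = €886.42 + €6,625.95 = €7,512.37.
Line 2 (7801.59.61, Junay, 2,113 units, €526,284.91):
Base rate for 7801.59.61 is 26.5%.
Additional duty on 7801.59.61 from Junay: +19.8%. Applied ad valorem rate: 26.5% + 19.8% = 46.3%.
Duty = €526,284.91 × 46.3% = €243,669.91.
Line 3 (3187.80.31, Junay, 2,148 kg, €466,244.88):
Base rate for 3187.80.31 is 30%.
Additional duty on 3187.80.31 from Junay: +5.8%. Applied ad valorem rate: 30% + 5.8% = 35.8%.
Duty = €466,244.88 × 35.8% = €166,915.67.
Total = €7,512.37 + €243,669.91 + €166,915.67 = €418,097.95.

€418,097.95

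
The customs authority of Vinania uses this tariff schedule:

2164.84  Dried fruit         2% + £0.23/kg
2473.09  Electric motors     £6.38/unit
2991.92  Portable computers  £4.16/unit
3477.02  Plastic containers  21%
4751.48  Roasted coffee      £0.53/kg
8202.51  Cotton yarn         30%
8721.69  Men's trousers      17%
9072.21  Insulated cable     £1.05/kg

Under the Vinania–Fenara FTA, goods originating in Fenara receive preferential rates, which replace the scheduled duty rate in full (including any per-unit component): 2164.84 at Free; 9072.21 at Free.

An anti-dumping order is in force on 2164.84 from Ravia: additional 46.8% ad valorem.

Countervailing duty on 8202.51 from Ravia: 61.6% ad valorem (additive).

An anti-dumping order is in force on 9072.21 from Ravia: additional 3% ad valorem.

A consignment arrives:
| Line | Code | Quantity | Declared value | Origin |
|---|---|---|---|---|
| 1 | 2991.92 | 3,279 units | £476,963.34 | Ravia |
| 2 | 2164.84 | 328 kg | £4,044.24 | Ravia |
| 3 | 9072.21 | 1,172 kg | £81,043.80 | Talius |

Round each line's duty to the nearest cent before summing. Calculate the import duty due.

Line 1 (2991.92, Ravia, 3,279 units, £476,963.34):
Base rate for 2991.92 is £4.16/unit.
Duty = 3,279 × £4.16 = £13,640.64.
Line 2 (2164.84, Ravia, 328 kg, £4,044.24):
Base rate for 2164.84 is 2% + £0.23/kg.
2164.84 has an FTA preferential rate, but origin Ravia is not Fenara; base rate stands.
Additional duty on 2164.84 from Ravia: +46.8%. Applied ad valorem rate: 2% + 46.8% = 48.8%.
Duty = £4,044.24 × 48.8% + 328 × £0.23 = £2,049.03.
Line 3 (9072.21, Talius, 1,172 kg, £81,043.80):
Base rate for 9072.21 is £1.05/kg.
9072.21 has an FTA preferential rate, but origin Talius is not Fenara; base rate stands.
The additional-duty order on 9072.21 targets Ravia, not Talius; it does not apply.
Duty = 1,172 × £1.05 = £1,230.60.
Total = £13,640.64 + £2,049.03 + £1,230.60 = £16,920.27.

£16,920.27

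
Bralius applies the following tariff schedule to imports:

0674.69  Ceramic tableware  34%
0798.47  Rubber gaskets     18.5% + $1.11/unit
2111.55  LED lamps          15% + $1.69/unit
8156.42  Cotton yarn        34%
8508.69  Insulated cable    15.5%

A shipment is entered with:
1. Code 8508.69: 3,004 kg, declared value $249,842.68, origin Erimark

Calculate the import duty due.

Line 1 (8508.69, Erimark, 3,004 kg, $249,842.68):
Base rate for 8508.69 is 15.5%.
Duty = $249,842.68 × 15.5% = $38,725.62.

$38,725.62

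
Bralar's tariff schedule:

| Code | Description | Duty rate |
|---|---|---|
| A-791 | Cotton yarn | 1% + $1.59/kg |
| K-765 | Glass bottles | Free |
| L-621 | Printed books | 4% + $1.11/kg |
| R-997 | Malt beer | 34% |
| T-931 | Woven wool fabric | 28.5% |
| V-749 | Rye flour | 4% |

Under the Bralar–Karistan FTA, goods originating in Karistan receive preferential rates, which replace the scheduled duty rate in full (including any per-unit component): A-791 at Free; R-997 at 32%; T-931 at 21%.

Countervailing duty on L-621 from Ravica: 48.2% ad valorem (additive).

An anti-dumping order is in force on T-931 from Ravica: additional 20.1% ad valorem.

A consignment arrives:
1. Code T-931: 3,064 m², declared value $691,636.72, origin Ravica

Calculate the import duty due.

$336,135.45

Line 1 (T-931, Ravica, 3,064 m², $691,636.72):
Base rate for T-931 is 28.5%.
T-931 has an FTA preferential rate, but origin Ravica is not Karistan; base rate stands.
Additional duty on T-931 from Ravica: +20.1%. Applied ad valorem rate: 28.5% + 20.1% = 48.6%.
Duty = $691,636.72 × 48.6% = $336,135.45.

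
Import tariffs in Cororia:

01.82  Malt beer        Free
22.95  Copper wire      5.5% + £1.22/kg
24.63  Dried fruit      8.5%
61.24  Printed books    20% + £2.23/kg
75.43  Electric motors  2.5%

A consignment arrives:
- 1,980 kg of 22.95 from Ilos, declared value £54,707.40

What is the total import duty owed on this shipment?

£5,424.51

Line 1 (22.95, Ilos, 1,980 kg, £54,707.40):
Base rate for 22.95 is 5.5% + £1.22/kg.
Duty = £54,707.40 × 5.5% + 1,980 × £1.22 = £5,424.51.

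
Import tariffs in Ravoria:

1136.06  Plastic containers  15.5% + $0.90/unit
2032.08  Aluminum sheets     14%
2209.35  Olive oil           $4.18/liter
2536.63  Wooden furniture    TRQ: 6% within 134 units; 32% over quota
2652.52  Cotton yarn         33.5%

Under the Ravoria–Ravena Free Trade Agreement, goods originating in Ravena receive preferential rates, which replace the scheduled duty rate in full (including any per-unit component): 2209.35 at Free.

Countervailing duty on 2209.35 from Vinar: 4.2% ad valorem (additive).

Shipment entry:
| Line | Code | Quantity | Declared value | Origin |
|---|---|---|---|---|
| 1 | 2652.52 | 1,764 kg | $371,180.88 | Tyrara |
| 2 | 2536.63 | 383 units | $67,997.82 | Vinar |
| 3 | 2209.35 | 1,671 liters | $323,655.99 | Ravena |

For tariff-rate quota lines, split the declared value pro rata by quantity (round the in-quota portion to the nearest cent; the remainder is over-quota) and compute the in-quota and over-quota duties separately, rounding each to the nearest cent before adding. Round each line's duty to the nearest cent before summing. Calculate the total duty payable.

Line 1 (2652.52, Tyrara, 1,764 kg, $371,180.88):
Base rate for 2652.52 is 33.5%.
Duty = $371,180.88 × 33.5% = $124,345.59.
Line 2 (2536.63, Vinar, 383 units, $67,997.82):
Code 2536.63 is under a tariff-rate quota (threshold 134 units). In-quota: 134 units at 6%; over-quota: 249 units at 32%.
Pro-rata value split: in-quota = $67,997.82 × 134/383 = $23,790.36; over-quota = $67,997.82 − $23,790.36 = $44,207.46.
In-quota duty = $23,790.36 × 6% = $1,427.42. Over-quota duty = $44,207.46 × 32% = $14,146.39.
Line duty = $1,427.42 + $14,146.39 = $15,573.81.
Line 3 (2209.35, Ravena, 1,671 liters, $323,655.99):
Base rate for 2209.35 is $4.18/liter.
Origin Ravena qualifies under the Ravoria–Ravena agreement and 2209.35 is covered: preferential rate Free applies instead.
The additional-duty order on 2209.35 targets Vinar, not Ravena; it does not apply.
Duty = $323,655.99 × 0% = $0.00.
Total = $124,345.59 + $15,573.81 + $0.00 = $139,919.40.

$139,919.40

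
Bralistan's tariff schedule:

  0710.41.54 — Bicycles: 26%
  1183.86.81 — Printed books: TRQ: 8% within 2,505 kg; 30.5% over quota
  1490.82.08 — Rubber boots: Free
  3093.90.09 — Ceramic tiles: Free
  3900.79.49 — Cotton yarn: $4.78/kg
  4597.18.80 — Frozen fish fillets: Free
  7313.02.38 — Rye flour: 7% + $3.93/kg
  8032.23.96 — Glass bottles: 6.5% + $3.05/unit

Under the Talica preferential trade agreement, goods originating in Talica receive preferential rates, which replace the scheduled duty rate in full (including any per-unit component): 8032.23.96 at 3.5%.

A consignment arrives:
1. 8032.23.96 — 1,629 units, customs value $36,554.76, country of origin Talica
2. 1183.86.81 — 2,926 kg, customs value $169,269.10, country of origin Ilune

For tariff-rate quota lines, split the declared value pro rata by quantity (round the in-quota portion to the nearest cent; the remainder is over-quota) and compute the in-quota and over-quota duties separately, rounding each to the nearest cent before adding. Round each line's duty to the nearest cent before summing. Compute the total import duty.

Line 1 (8032.23.96, Talica, 1,629 units, $36,554.76):
Base rate for 8032.23.96 is 6.5% + $3.05/unit.
Origin Talica qualifies under the Bralistan–Talica agreement and 8032.23.96 is covered: preferential rate 3.5% applies instead.
Duty = $36,554.76 × 3.5% = $1,279.42.
Line 2 (1183.86.81, Ilune, 2,926 kg, $169,269.10):
Code 1183.86.81 is under a tariff-rate quota (threshold 2,505 kg). In-quota: 2,505 kg at 8%; over-quota: 421 kg at 30.5%.
Pro-rata value split: in-quota = $169,269.10 × 2,505/2,926 = $144,914.25; over-quota = $169,269.10 − $144,914.25 = $24,354.85.
In-quota duty = $144,914.25 × 8% = $11,593.14. Over-quota duty = $24,354.85 × 30.5% = $7,428.23.
Line duty = $11,593.14 + $7,428.23 = $19,021.37.
Total = $1,279.42 + $19,021.37 = $20,300.79.

$20,300.79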